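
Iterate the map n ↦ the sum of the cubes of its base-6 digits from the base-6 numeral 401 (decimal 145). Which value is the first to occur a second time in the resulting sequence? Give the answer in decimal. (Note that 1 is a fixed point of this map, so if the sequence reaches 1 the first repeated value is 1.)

190

145 = (4,0,1)_6 → 4³ + 0³ + 1³ = 64 + 0 + 1 = 65
65 = (1,4,5)_6 → 1³ + 4³ + 5³ = 1 + 64 + 125 = 190
190 = (5,1,4)_6 → 5³ + 1³ + 4³ = 125 + 1 + 64 = 190  — 190 already appeared earlier.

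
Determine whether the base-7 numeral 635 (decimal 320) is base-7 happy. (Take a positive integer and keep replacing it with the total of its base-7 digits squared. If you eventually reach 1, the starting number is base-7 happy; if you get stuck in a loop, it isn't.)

320 = (6,3,5)_7 → 70
70 = (1,3,0)_7 → 10
10 = (1,3)_7 → 10  — 10 already seen; the sequence cycles without reaching 1.

not base-7 happy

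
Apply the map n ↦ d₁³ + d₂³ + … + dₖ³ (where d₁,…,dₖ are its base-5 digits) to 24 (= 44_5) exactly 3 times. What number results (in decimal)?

24 = (4,4)_5 → 128
128 = (1,0,0,3)_5 → 28
28 = (1,0,3)_5 → 28

28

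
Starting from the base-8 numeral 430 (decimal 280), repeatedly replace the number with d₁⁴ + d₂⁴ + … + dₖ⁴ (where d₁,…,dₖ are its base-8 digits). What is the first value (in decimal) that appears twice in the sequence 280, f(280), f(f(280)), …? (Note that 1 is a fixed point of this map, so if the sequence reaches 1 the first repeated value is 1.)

257

280 = (4,3,0)_8 → 4⁴ + 3⁴ + 0⁴ = 337
337 = (5,2,1)_8 → 5⁴ + 2⁴ + 1⁴ = 642
642 = (1,2,0,2)_8 → 1⁴ + 2⁴ + 0⁴ + 2⁴ = 33
33 = (4,1)_8 → 4⁴ + 1⁴ = 257
257 = (4,0,1)_8 → 4⁴ + 0⁴ + 1⁴ = 257  — 257 already appeared earlier.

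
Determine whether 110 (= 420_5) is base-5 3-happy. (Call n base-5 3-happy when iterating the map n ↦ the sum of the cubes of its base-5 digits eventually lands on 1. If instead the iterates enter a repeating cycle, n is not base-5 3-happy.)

110 = (4,2,0)_5 → 4³ + 2³ + 0³ = 72
72 = (2,4,2)_5 → 2³ + 4³ + 2³ = 80
80 = (3,1,0)_5 → 3³ + 1³ + 0³ = 28
28 = (1,0,3)_5 → 1³ + 0³ + 3³ = 28  — 28 already seen; the sequence cycles without reaching 1.

not base-5 3-happy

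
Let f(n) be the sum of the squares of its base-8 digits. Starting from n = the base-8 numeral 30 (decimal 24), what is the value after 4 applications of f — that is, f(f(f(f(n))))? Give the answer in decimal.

16

24 = (3,0)_8 → 3² + 0² = 9
9 = (1,1)_8 → 1² + 1² = 2
2 = (2)_8 → 2² = 4
4 = (4)_8 → 4² = 16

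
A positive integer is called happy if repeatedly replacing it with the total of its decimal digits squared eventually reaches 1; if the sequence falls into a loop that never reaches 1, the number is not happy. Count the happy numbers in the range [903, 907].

2

903: 903 → 90 → 81 → 65 → 61 → 37 → 58 → 89 → 145 → 42 → 20 → 4 → 16 → 37  (repeats 37)
904: 904 → 97 → 130 → 10 → 1  (reaches 1)
905: 905 → 106 → 37 → 58 → 89 → 145 → 42 → 20 → 4 → 16 → 37  (repeats 37)
906: 906 → 117 → 51 → 26 → 40 → 16 → 37 → 58 → 89 → 145 → 42 → 20 → 4 → 16  (repeats 16)
907: 907 → 130 → 10 → 1  (reaches 1)
happy: 904, 907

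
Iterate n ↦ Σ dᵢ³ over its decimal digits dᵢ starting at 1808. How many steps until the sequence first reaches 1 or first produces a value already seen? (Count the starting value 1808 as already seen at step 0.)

7

1808 → 1³ + 8³ + 0³ + 8³ = 1025
1025 → 1³ + 0³ + 2³ + 5³ = 134
134 → 1³ + 3³ + 4³ = 92
92 → 9³ + 2³ = 737
737 → 7³ + 3³ + 7³ = 713
713 → 7³ + 1³ + 3³ = 371
371 → 3³ + 7³ + 1³ = 371  — 371 repeats.
That took 7 steps.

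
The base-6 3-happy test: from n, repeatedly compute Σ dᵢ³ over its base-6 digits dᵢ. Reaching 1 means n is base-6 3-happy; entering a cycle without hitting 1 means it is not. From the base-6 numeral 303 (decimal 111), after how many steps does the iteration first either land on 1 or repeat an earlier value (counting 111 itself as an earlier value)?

7

111 = (3,0,3)_6 → 3³ + 0³ + 3³ = 54
54 = (1,3,0)_6 → 1³ + 3³ + 0³ = 28
28 = (4,4)_6 → 4³ + 4³ = 128
128 = (3,3,2)_6 → 3³ + 3³ + 2³ = 62
62 = (1,4,2)_6 → 1³ + 4³ + 2³ = 73
73 = (2,0,1)_6 → 2³ + 0³ + 1³ = 9
9 = (1,3)_6 → 1³ + 3³ = 28  — 28 repeats.
That took 7 steps.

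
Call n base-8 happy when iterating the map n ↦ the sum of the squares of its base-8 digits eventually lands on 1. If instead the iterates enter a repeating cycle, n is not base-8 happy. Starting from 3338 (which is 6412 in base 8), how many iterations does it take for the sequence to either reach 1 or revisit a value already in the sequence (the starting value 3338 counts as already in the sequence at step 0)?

3338 = (6,4,1,2)_8 → 6² + 4² + 1² + 2² = 36 + 16 + 1 + 4 = 57
57 = (7,1)_8 → 7² + 1² = 49 + 1 = 50
50 = (6,2)_8 → 6² + 2² = 36 + 4 = 40
40 = (5,0)_8 → 5² + 0² = 25 + 0 = 25
25 = (3,1)_8 → 3² + 1² = 9 + 1 = 10
10 = (1,2)_8 → 1² + 2² = 1 + 4 = 5
5 = (5)_8 → 5² = 25  — 25 repeats.
That took 7 steps.

7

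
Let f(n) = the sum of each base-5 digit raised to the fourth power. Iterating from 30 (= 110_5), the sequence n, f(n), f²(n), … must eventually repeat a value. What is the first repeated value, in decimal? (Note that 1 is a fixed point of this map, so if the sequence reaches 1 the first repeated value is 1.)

528

30 = (1,1,0)_5 → 1⁴ + 1⁴ + 0⁴ = 2
2 = (2)_5 → 2⁴ = 16
16 = (3,1)_5 → 3⁴ + 1⁴ = 82
82 = (3,1,2)_5 → 3⁴ + 1⁴ + 2⁴ = 98
98 = (3,4,3)_5 → 3⁴ + 4⁴ + 3⁴ = 418
418 = (3,1,3,3)_5 → 3⁴ + 1⁴ + 3⁴ + 3⁴ = 244
244 = (1,4,3,4)_5 → 1⁴ + 4⁴ + 3⁴ + 4⁴ = 594
594 = (4,3,3,4)_5 → 4⁴ + 3⁴ + 3⁴ + 4⁴ = 674
674 = (1,0,1,4,4)_5 → 1⁴ + 0⁴ + 1⁴ + 4⁴ + 4⁴ = 514
514 = (4,0,2,4)_5 → 4⁴ + 0⁴ + 2⁴ + 4⁴ = 528
528 = (4,1,0,3)_5 → 4⁴ + 1⁴ + 0⁴ + 3⁴ = 338
338 = (2,3,2,3)_5 → 2⁴ + 3⁴ + 2⁴ + 3⁴ = 194
194 = (1,2,3,4)_5 → 1⁴ + 2⁴ + 3⁴ + 4⁴ = 354
354 = (2,4,0,4)_5 → 2⁴ + 4⁴ + 0⁴ + 4⁴ = 528  — 528 already appeared earlier.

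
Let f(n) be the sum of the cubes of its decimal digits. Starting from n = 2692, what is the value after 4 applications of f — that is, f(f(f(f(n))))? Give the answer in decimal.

2692 → 2³ + 6³ + 9³ + 2³ = 8 + 216 + 729 + 8 = 961
961 → 9³ + 6³ + 1³ = 729 + 216 + 1 = 946
946 → 9³ + 4³ + 6³ = 729 + 64 + 216 = 1009
1009 → 1³ + 0³ + 0³ + 9³ = 1 + 0 + 0 + 729 = 730

730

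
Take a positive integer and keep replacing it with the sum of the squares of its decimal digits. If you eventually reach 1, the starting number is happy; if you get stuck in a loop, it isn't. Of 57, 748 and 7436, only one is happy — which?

57: 57 → 74 → 65 → 61 → 37 → 58 → 89 → 145 → 42 → 20 → 4 → 16 → 37  — repeats 37 (not happy)
748: 748 → 129 → 86 → 100 → 1  — reaches 1 (happy)
7436: 7436 → 110 → 2 → 4 → 16 → 37 → 58 → 89 → 145 → 42 → 20 → 4  — repeats 4 (not happy)

748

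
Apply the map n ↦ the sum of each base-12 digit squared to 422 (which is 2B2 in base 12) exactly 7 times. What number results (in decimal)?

74

422 = (2,11,2)_12 → 2² + 11² + 2² = 129
129 = (10,9)_12 → 10² + 9² = 181
181 = (1,3,1)_12 → 1² + 3² + 1² = 11
11 = (11)_12 → 11² = 121
121 = (10,1)_12 → 10² + 1² = 101
101 = (8,5)_12 → 8² + 5² = 89
89 = (7,5)_12 → 7² + 5² = 74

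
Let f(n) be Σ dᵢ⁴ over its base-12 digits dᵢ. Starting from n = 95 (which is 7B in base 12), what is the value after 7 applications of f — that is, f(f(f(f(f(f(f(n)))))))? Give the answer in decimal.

95 = (7,11)_12 → 7⁴ + 11⁴ = 2401 + 14641 = 17042
17042 = (9,10,4,2)_12 → 9⁴ + 10⁴ + 4⁴ + 2⁴ = 6561 + 10000 + 256 + 16 = 16833
16833 = (9,8,10,9)_12 → 9⁴ + 8⁴ + 10⁴ + 9⁴ = 6561 + 4096 + 10000 + 6561 = 27218
27218 = (1,3,9,0,2)_12 → 1⁴ + 3⁴ + 9⁴ + 0⁴ + 2⁴ = 1 + 81 + 6561 + 0 + 16 = 6659
6659 = (3,10,2,11)_12 → 3⁴ + 10⁴ + 2⁴ + 11⁴ = 81 + 10000 + 16 + 14641 = 24738
24738 = (1,2,3,9,6)_12 → 1⁴ + 2⁴ + 3⁴ + 9⁴ + 6⁴ = 1 + 16 + 81 + 6561 + 1296 = 7955
7955 = (4,7,2,11)_12 → 4⁴ + 7⁴ + 2⁴ + 11⁴ = 256 + 2401 + 16 + 14641 = 17314

17314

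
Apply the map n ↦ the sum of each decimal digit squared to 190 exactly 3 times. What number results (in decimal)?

190 → 82
82 → 68
68 → 100

100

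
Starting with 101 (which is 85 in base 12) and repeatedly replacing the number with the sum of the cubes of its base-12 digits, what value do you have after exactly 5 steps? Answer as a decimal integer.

1520

101 = (8,5)_12 → 8³ + 5³ = 637
637 = (4,5,1)_12 → 4³ + 5³ + 1³ = 190
190 = (1,3,10)_12 → 1³ + 3³ + 10³ = 1028
1028 = (7,1,8)_12 → 7³ + 1³ + 8³ = 856
856 = (5,11,4)_12 → 5³ + 11³ + 4³ = 1520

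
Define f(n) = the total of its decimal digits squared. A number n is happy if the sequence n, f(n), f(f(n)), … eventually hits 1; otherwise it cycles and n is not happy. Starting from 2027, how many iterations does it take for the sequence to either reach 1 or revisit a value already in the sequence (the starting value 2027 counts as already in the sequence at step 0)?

2027 → 2² + 0² + 2² + 7² = 4 + 0 + 4 + 49 = 57
57 → 5² + 7² = 25 + 49 = 74
74 → 7² + 4² = 49 + 16 = 65
65 → 6² + 5² = 36 + 25 = 61
61 → 6² + 1² = 36 + 1 = 37
37 → 3² + 7² = 9 + 49 = 58
58 → 5² + 8² = 25 + 64 = 89
89 → 8² + 9² = 64 + 81 = 145
145 → 1² + 4² + 5² = 1 + 16 + 25 = 42
42 → 4² + 2² = 16 + 4 = 20
20 → 2² + 0² = 4 + 0 = 4
4 → 4² = 16
16 → 1² + 6² = 1 + 36 = 37  — 37 repeats.
That took 13 steps.

13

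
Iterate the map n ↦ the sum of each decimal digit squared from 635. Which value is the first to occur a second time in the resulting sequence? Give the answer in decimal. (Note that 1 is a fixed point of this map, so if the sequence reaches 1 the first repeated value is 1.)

1

635 → 6² + 3² + 5² = 36 + 9 + 25 = 70
70 → 7² + 0² = 49 + 0 = 49
49 → 4² + 9² = 16 + 81 = 97
97 → 9² + 7² = 81 + 49 = 130
130 → 1² + 3² + 0² = 1 + 9 + 0 = 10
10 → 1² + 0² = 1 + 0 = 1  — reached the fixed point 1.
1 → 1, so 1 is the first repeated value.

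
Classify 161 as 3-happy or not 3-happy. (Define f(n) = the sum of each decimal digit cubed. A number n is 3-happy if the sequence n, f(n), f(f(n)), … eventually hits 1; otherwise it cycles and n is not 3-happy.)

not 3-happy

161 → 1³ + 6³ + 1³ = 218
218 → 2³ + 1³ + 8³ = 521
521 → 5³ + 2³ + 1³ = 134
134 → 1³ + 3³ + 4³ = 92
92 → 9³ + 2³ = 737
737 → 7³ + 3³ + 7³ = 713
713 → 7³ + 1³ + 3³ = 371
371 → 3³ + 7³ + 1³ = 371  — 371 already seen; the sequence cycles without reaching 1.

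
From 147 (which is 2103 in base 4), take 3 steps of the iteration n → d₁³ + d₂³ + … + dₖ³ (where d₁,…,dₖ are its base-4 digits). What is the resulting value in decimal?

9

147 = (2,1,0,3)_4 → 2³ + 1³ + 0³ + 3³ = 36
36 = (2,1,0)_4 → 2³ + 1³ + 0³ = 9
9 = (2,1)_4 → 2³ + 1³ = 9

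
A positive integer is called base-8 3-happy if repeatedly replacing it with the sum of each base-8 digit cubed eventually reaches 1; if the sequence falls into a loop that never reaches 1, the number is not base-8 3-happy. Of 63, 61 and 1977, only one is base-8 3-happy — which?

63

63: 63 → 686 → 350 → 368 → 341 → 258 → 72 → 2 → 8 → 1  — reaches 1 (base-8 3-happy)
61: 61 → 468 → 415 → 586 → 11 → 28 → 91 → 55 → 559 → 469 → 476 → 434 → 440 → 559  — repeats 559 (not base-8 3-happy)
1977: 1977 → 587 → 30 → 243 → 270 → 281 → 92 → 92  — repeats 92 (not base-8 3-happy)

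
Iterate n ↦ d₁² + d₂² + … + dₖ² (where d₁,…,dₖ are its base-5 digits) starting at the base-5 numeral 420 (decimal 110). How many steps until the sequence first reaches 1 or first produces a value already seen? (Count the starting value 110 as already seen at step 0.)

5

110 = (4,2,0)_5 → 4² + 2² + 0² = 16 + 4 + 0 = 20
20 = (4,0)_5 → 4² + 0² = 16 + 0 = 16
16 = (3,1)_5 → 3² + 1² = 9 + 1 = 10
10 = (2,0)_5 → 2² + 0² = 4 + 0 = 4
4 = (4)_5 → 4² = 16  — 16 repeats.
That took 5 steps.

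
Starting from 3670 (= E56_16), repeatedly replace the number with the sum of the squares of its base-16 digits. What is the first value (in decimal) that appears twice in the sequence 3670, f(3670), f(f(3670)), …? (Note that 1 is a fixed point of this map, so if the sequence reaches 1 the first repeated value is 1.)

1

3670 = (14,5,6)_16 → 14² + 5² + 6² = 257
257 = (1,0,1)_16 → 1² + 0² + 1² = 2
2 = (2)_16 → 2² = 4
4 = (4)_16 → 4² = 16
16 = (1,0)_16 → 1² + 0² = 1  — reached the fixed point 1.
1 → 1, so 1 is the first repeated value.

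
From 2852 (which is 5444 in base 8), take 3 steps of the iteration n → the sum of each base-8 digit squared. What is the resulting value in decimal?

2852 = (5,4,4,4)_8 → 5² + 4² + 4² + 4² = 73
73 = (1,1,1)_8 → 1² + 1² + 1² = 3
3 = (3)_8 → 3² = 9

9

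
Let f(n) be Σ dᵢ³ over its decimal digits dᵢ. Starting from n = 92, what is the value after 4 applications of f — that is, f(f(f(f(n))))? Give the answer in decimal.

371

92 → 737
737 → 713
713 → 371
371 → 371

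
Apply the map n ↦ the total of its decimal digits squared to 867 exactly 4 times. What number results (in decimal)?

42

867 → 8² + 6² + 7² = 64 + 36 + 49 = 149
149 → 1² + 4² + 9² = 1 + 16 + 81 = 98
98 → 9² + 8² = 81 + 64 = 145
145 → 1² + 4² + 5² = 1 + 16 + 25 = 42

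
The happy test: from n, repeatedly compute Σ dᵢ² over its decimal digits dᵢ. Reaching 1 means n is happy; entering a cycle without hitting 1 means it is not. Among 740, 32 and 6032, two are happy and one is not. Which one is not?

740: 740 → 65 → 61 → 37 → 58 → 89 → 145 → 42 → 20 → 4 → 16 → 37  — repeats 37 (not happy)
32: 32 → 13 → 10 → 1  — reaches 1 (happy)
6032: 6032 → 49 → 97 → 130 → 10 → 1  — reaches 1 (happy)

740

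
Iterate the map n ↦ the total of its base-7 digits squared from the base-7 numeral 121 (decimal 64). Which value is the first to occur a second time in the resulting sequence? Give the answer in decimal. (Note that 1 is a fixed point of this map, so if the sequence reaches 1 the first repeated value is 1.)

10

64 = (1,2,1)_7 → 1² + 2² + 1² = 6
6 = (6)_7 → 6² = 36
36 = (5,1)_7 → 5² + 1² = 26
26 = (3,5)_7 → 3² + 5² = 34
34 = (4,6)_7 → 4² + 6² = 52
52 = (1,0,3)_7 → 1² + 0² + 3² = 10
10 = (1,3)_7 → 1² + 3² = 10  — 10 already appeared earlier.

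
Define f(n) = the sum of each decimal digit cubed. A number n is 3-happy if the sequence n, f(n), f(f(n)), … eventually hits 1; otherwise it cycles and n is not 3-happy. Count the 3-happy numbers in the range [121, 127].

1

121: 121 → 10 → 1  (reaches 1)
122: 122 → 17 → 344 → 155 → 251 → 134 → 92 → 737 → 713 → 371 → 371  (repeats 371)
123: 123 → 36 → 243 → 99 → 1458 → 702 → 351 → 153 → 153  (repeats 153)
124: 124 → 73 → 370 → 370  (repeats 370)
125: 125 → 134 → 92 → 737 → 713 → 371 → 371  (repeats 371)
126: 126 → 225 → 141 → 66 → 432 → 99 → 1458 → 702 → 351 → 153 → 153  (repeats 153)
127: 127 → 352 → 160 → 217 → 352  (repeats 352)
3-happy: 121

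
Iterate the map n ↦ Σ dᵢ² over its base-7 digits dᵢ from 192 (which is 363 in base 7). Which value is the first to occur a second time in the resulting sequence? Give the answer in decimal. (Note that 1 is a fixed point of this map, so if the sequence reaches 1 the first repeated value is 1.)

10

192 = (3,6,3)_7 → 3² + 6² + 3² = 54
54 = (1,0,5)_7 → 1² + 0² + 5² = 26
26 = (3,5)_7 → 3² + 5² = 34
34 = (4,6)_7 → 4² + 6² = 52
52 = (1,0,3)_7 → 1² + 0² + 3² = 10
10 = (1,3)_7 → 1² + 3² = 10  — 10 already appeared earlier.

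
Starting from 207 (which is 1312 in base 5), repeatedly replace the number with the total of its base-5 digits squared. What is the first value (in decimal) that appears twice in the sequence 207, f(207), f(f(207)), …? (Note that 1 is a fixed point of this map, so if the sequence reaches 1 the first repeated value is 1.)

13

207 = (1,3,1,2)_5 → 1² + 3² + 1² + 2² = 1 + 9 + 1 + 4 = 15
15 = (3,0)_5 → 3² + 0² = 9 + 0 = 9
9 = (1,4)_5 → 1² + 4² = 1 + 16 = 17
17 = (3,2)_5 → 3² + 2² = 9 + 4 = 13
13 = (2,3)_5 → 2² + 3² = 4 + 9 = 13  — 13 already appeared earlier.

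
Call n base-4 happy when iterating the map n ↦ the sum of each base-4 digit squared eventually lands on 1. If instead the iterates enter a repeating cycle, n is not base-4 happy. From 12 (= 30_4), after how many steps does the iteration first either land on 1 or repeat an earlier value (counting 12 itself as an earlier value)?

5

12 = (3,0)_4 → 3² + 0² = 9
9 = (2,1)_4 → 2² + 1² = 5
5 = (1,1)_4 → 1² + 1² = 2
2 = (2)_4 → 2² = 4
4 = (1,0)_4 → 1² + 0² = 1  — reached 1.
That took 5 steps.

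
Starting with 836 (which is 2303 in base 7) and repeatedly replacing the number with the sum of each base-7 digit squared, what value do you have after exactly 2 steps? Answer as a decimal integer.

836 = (2,3,0,3)_7 → 2² + 3² + 0² + 3² = 4 + 9 + 0 + 9 = 22
22 = (3,1)_7 → 3² + 1² = 9 + 1 = 10

10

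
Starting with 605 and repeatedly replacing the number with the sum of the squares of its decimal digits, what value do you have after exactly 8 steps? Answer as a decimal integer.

4

605 → 61
61 → 37
37 → 58
58 → 89
89 → 145
145 → 42
42 → 20
20 → 4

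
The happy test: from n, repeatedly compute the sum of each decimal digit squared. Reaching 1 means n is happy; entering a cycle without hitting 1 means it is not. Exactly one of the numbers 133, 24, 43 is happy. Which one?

133: 133 → 19 → 82 → 68 → 100 → 1  — reaches 1 (happy)
24: 24 → 20 → 4 → 16 → 37 → 58 → 89 → 145 → 42 → 20  — repeats 20 (not happy)
43: 43 → 25 → 29 → 85 → 89 → 145 → 42 → 20 → 4 → 16 → 37 → 58 → 89  — repeats 89 (not happy)

133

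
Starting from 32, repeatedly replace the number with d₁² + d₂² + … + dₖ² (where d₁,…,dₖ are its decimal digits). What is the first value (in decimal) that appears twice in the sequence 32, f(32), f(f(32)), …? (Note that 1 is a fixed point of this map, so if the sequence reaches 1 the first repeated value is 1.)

32 → 3² + 2² = 9 + 4 = 13
13 → 1² + 3² = 1 + 9 = 10
10 → 1² + 0² = 1 + 0 = 1  — reached the fixed point 1.
1 → 1, so 1 is the first repeated value.

1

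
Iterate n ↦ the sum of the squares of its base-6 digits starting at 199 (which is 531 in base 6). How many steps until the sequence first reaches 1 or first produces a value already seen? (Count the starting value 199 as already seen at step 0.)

199 = (5,3,1)_6 → 5² + 3² + 1² = 25 + 9 + 1 = 35
35 = (5,5)_6 → 5² + 5² = 25 + 25 = 50
50 = (1,2,2)_6 → 1² + 2² + 2² = 1 + 4 + 4 = 9
9 = (1,3)_6 → 1² + 3² = 1 + 9 = 10
10 = (1,4)_6 → 1² + 4² = 1 + 16 = 17
17 = (2,5)_6 → 2² + 5² = 4 + 25 = 29
29 = (4,5)_6 → 4² + 5² = 16 + 25 = 41
41 = (1,0,5)_6 → 1² + 0² + 5² = 1 + 0 + 25 = 26
26 = (4,2)_6 → 4² + 2² = 16 + 4 = 20
20 = (3,2)_6 → 3² + 2² = 9 + 4 = 13
13 = (2,1)_6 → 2² + 1² = 4 + 1 = 5
5 = (5)_6 → 5² = 25
25 = (4,1)_6 → 4² + 1² = 16 + 1 = 17  — 17 repeats.
That took 13 steps.

13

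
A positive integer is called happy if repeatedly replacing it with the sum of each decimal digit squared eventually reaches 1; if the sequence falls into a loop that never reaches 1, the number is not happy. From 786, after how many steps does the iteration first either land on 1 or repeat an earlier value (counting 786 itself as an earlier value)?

786 → 7² + 8² + 6² = 49 + 64 + 36 = 149
149 → 1² + 4² + 9² = 1 + 16 + 81 = 98
98 → 9² + 8² = 81 + 64 = 145
145 → 1² + 4² + 5² = 1 + 16 + 25 = 42
42 → 4² + 2² = 16 + 4 = 20
20 → 2² + 0² = 4 + 0 = 4
4 → 4² = 16
16 → 1² + 6² = 1 + 36 = 37
37 → 3² + 7² = 9 + 49 = 58
58 → 5² + 8² = 25 + 64 = 89
89 → 8² + 9² = 64 + 81 = 145  — 145 repeats.
That took 11 steps.

11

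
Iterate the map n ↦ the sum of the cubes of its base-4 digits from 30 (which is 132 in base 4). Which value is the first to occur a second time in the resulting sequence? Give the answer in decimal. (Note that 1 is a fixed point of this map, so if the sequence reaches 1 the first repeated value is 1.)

9

30 = (1,3,2)_4 → 1³ + 3³ + 2³ = 36
36 = (2,1,0)_4 → 2³ + 1³ + 0³ = 9
9 = (2,1)_4 → 2³ + 1³ = 9  — 9 already appeared earlier.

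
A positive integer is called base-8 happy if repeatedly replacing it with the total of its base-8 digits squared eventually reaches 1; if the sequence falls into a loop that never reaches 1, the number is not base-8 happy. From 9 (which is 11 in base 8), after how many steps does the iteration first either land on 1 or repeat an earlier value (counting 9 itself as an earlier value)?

9 = (1,1)_8 → 1² + 1² = 1 + 1 = 2
2 = (2)_8 → 2² = 4
4 = (4)_8 → 4² = 16
16 = (2,0)_8 → 2² + 0² = 4 + 0 = 4  — 4 repeats.
That took 4 steps.

4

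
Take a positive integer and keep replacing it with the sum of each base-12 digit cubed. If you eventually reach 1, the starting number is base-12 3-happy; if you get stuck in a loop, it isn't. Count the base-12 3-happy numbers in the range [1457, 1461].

1457: 1457 → 1126 → 2072 → 585 → 793 → 342 → 288 → 8 → 512 → 755 → 1464 → 1008 → 343 → 415 → 1351 → 1136 → 1855 → 1344 → 793  — not base-12 3-happy
1458: 1458 → 1217 → 762 → 368 → 736 → 190 → 1028 → 856 → 1520 → 1728 → 1  — base-12 3-happy
1459: 1459 → 1344 → 793 → 342 → 288 → 8 → 512 → 755 → 1464 → 1008 → 343 → 415 → 1351 → 1136 → 1855 → 1344  — not base-12 3-happy
1460: 1460 → 1513 → 1217 → 762 → 368 → 736 → 190 → 1028 → 856 → 1520 → 1728 → 1  — base-12 3-happy
1461: 1461 → 1730 → 9 → 729 → 854 → 1464 → 1008 → 343 → 415 → 1351 → 1136 → 1855 → 1344 → 793 → 342 → 288 → 8 → 512 → 755 → 1464  — not base-12 3-happy
base-12 3-happy: 1458, 1460

2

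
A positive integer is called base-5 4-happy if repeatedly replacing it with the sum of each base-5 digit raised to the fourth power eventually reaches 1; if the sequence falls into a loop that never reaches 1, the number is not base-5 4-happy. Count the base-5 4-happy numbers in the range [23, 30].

23: 23 → 337 → 129 → 257 → 33 → 83 → 163 → 99 → 593 → 499 → 849 → 595 → 593  — not base-5 4-happy
24: 24 → 512 → 288 → 114 → 528 → 338 → 194 → 354 → 528  — not base-5 4-happy
25: 25 → 1  — base-5 4-happy
26: 26 → 2 → 16 → 82 → 98 → 418 → 244 → 594 → 674 → 514 → 528 → 338 → 194 → 354 → 528  — not base-5 4-happy
27: 27 → 17 → 97 → 353 → 353  — not base-5 4-happy
28: 28 → 82 → 98 → 418 → 244 → 594 → 674 → 514 → 528 → 338 → 194 → 354 → 528  — not base-5 4-happy
29: 29 → 257 → 33 → 83 → 163 → 99 → 593 → 499 → 849 → 595 → 593  — not base-5 4-happy
30: 30 → 2 → 16 → 82 → 98 → 418 → 244 → 594 → 674 → 514 → 528 → 338 → 194 → 354 → 528  — not base-5 4-happy
base-5 4-happy: 25

1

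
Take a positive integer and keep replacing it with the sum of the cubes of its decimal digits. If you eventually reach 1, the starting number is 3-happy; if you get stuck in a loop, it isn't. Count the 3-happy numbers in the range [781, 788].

1

781: 781 → 856 → 853 → 664 → 496 → 1009 → 730 → 370 → 370  (repeats 370)
782: 782 → 863 → 755 → 593 → 881 → 1025 → 134 → 92 → 737 → 713 → 371 → 371  (repeats 371)
783: 783 → 882 → 1032 → 36 → 243 → 99 → 1458 → 702 → 351 → 153 → 153  (repeats 153)
784: 784 → 919 → 1459 → 919  (repeats 919)
785: 785 → 980 → 1241 → 74 → 407 → 407  (repeats 407)
786: 786 → 1071 → 345 → 216 → 225 → 141 → 66 → 432 → 99 → 1458 → 702 → 351 → 153 → 153  (repeats 153)
787: 787 → 1198 → 1243 → 100 → 1  (reaches 1)
788: 788 → 1367 → 587 → 980 → 1241 → 74 → 407 → 407  (repeats 407)
3-happy: 787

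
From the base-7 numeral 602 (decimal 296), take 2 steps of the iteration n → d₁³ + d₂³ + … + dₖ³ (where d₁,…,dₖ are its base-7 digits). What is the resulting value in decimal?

128

296 = (6,0,2)_7 → 224
224 = (4,4,0)_7 → 128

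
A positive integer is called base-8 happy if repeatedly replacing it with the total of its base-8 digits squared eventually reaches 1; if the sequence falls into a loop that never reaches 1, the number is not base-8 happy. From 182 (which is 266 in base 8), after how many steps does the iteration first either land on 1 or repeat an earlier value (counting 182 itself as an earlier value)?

4

182 = (2,6,6)_8 → 2² + 6² + 6² = 76
76 = (1,1,4)_8 → 1² + 1² + 4² = 18
18 = (2,2)_8 → 2² + 2² = 8
8 = (1,0)_8 → 1² + 0² = 1  — reached 1.
That took 4 steps.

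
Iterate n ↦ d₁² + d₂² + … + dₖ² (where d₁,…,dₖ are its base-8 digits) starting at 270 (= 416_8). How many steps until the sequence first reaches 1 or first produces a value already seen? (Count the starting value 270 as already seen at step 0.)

270 = (4,1,6)_8 → 4² + 1² + 6² = 53
53 = (6,5)_8 → 6² + 5² = 61
61 = (7,5)_8 → 7² + 5² = 74
74 = (1,1,2)_8 → 1² + 1² + 2² = 6
6 = (6)_8 → 6² = 36
36 = (4,4)_8 → 4² + 4² = 32
32 = (4,0)_8 → 4² + 0² = 16
16 = (2,0)_8 → 2² + 0² = 4
4 = (4)_8 → 4² = 16  — 16 repeats.
That took 9 steps.

9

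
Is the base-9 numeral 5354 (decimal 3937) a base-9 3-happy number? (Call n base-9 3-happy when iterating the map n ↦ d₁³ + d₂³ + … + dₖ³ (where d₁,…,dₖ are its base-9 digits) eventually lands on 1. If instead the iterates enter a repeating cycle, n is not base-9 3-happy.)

3937 = (5,3,5,4)_9 → 5³ + 3³ + 5³ + 4³ = 341
341 = (4,1,8)_9 → 4³ + 1³ + 8³ = 577
577 = (7,1,1)_9 → 7³ + 1³ + 1³ = 345
345 = (4,2,3)_9 → 4³ + 2³ + 3³ = 99
99 = (1,2,0)_9 → 1³ + 2³ + 0³ = 9
9 = (1,0)_9 → 1³ + 0³ = 1  — reached 1.

base-9 3-happy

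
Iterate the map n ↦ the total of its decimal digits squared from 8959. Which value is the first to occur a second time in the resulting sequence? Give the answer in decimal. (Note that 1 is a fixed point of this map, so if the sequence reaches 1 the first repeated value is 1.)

8959 → 251
251 → 30
30 → 9
9 → 81
81 → 65
65 → 61
61 → 37
37 → 58
58 → 89
89 → 145
145 → 42
42 → 20
20 → 4
4 → 16
16 → 37  — 37 already appeared earlier.

37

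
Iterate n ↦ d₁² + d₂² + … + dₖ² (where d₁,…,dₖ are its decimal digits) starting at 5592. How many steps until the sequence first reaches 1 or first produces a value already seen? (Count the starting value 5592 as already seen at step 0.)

5592 → 135
135 → 35
35 → 34
34 → 25
25 → 29
29 → 85
85 → 89
89 → 145
145 → 42
42 → 20
20 → 4
4 → 16
16 → 37
37 → 58
58 → 89  — 89 repeats.
That took 15 steps.

15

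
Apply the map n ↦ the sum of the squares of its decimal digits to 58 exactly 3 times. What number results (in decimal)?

58 → 5² + 8² = 89
89 → 8² + 9² = 145
145 → 1² + 4² + 5² = 42

42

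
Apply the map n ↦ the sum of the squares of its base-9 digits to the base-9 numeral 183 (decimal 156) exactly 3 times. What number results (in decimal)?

74

156 = (1,8,3)_9 → 1² + 8² + 3² = 74
74 = (8,2)_9 → 8² + 2² = 68
68 = (7,5)_9 → 7² + 5² = 74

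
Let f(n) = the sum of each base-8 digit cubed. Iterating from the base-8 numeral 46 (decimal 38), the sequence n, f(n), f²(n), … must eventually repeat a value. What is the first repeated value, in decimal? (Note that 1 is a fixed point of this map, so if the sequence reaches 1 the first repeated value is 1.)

559

38 = (4,6)_8 → 4³ + 6³ = 280
280 = (4,3,0)_8 → 4³ + 3³ + 0³ = 91
91 = (1,3,3)_8 → 1³ + 3³ + 3³ = 55
55 = (6,7)_8 → 6³ + 7³ = 559
559 = (1,0,5,7)_8 → 1³ + 0³ + 5³ + 7³ = 469
469 = (7,2,5)_8 → 7³ + 2³ + 5³ = 476
476 = (7,3,4)_8 → 7³ + 3³ + 4³ = 434
434 = (6,6,2)_8 → 6³ + 6³ + 2³ = 440
440 = (6,7,0)_8 → 6³ + 7³ + 0³ = 559  — 559 already appeared earlier.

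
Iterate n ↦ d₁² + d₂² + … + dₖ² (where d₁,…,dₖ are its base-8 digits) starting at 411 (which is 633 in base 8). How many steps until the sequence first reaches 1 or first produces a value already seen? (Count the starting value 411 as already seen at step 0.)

411 = (6,3,3)_8 → 6² + 3² + 3² = 36 + 9 + 9 = 54
54 = (6,6)_8 → 6² + 6² = 36 + 36 = 72
72 = (1,1,0)_8 → 1² + 1² + 0² = 1 + 1 + 0 = 2
2 = (2)_8 → 2² = 4
4 = (4)_8 → 4² = 16
16 = (2,0)_8 → 2² + 0² = 4 + 0 = 4  — 4 repeats.
That took 6 steps.

6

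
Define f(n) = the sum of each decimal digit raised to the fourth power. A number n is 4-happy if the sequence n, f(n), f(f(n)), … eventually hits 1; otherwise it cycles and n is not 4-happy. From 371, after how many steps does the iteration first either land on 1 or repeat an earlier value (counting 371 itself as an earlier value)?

371 → 3⁴ + 7⁴ + 1⁴ = 81 + 2401 + 1 = 2483
2483 → 2⁴ + 4⁴ + 8⁴ + 3⁴ = 16 + 256 + 4096 + 81 = 4449
4449 → 4⁴ + 4⁴ + 4⁴ + 9⁴ = 256 + 256 + 256 + 6561 = 7329
7329 → 7⁴ + 3⁴ + 2⁴ + 9⁴ = 2401 + 81 + 16 + 6561 = 9059
9059 → 9⁴ + 0⁴ + 5⁴ + 9⁴ = 6561 + 0 + 625 + 6561 = 13747
13747 → 1⁴ + 3⁴ + 7⁴ + 4⁴ + 7⁴ = 1 + 81 + 2401 + 256 + 2401 = 5140
5140 → 5⁴ + 1⁴ + 4⁴ + 0⁴ = 625 + 1 + 256 + 0 = 882
882 → 8⁴ + 8⁴ + 2⁴ = 4096 + 4096 + 16 = 8208
8208 → 8⁴ + 2⁴ + 0⁴ + 8⁴ = 4096 + 16 + 0 + 4096 = 8208  — 8208 repeats.
That took 9 steps.

9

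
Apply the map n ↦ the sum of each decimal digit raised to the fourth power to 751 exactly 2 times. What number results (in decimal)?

751 → 7⁴ + 5⁴ + 1⁴ = 2401 + 625 + 1 = 3027
3027 → 3⁴ + 0⁴ + 2⁴ + 7⁴ = 81 + 0 + 16 + 2401 = 2498

2498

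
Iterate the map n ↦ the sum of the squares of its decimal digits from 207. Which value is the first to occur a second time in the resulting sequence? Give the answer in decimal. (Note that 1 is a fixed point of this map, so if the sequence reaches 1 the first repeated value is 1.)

207 → 2² + 0² + 7² = 4 + 0 + 49 = 53
53 → 5² + 3² = 25 + 9 = 34
34 → 3² + 4² = 9 + 16 = 25
25 → 2² + 5² = 4 + 25 = 29
29 → 2² + 9² = 4 + 81 = 85
85 → 8² + 5² = 64 + 25 = 89
89 → 8² + 9² = 64 + 81 = 145
145 → 1² + 4² + 5² = 1 + 16 + 25 = 42
42 → 4² + 2² = 16 + 4 = 20
20 → 2² + 0² = 4 + 0 = 4
4 → 4² = 16
16 → 1² + 6² = 1 + 36 = 37
37 → 3² + 7² = 9 + 49 = 58
58 → 5² + 8² = 25 + 64 = 89  — 89 already appeared earlier.

89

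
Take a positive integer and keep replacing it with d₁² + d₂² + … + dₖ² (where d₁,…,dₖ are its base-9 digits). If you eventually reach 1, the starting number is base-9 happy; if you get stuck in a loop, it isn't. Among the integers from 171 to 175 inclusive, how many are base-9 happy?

1

171: 171 → 5 → 25 → 53 → 89 → 65 → 53  (repeats 53)
172: 172 → 6 → 36 → 16 → 50 → 50  (repeats 50)
173: 173 → 9 → 1  (reaches 1)
174: 174 → 14 → 26 → 68 → 74 → 68  (repeats 68)
175: 175 → 21 → 13 → 17 → 65 → 53 → 89 → 65  (repeats 65)
base-9 happy: 173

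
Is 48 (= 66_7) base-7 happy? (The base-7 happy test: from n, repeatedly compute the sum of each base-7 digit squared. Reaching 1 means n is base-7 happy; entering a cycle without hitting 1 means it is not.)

not base-7 happy

48 = (6,6)_7 → 6² + 6² = 36 + 36 = 72
72 = (1,3,2)_7 → 1² + 3² + 2² = 1 + 9 + 4 = 14
14 = (2,0)_7 → 2² + 0² = 4 + 0 = 4
4 = (4)_7 → 4² = 16
16 = (2,2)_7 → 2² + 2² = 4 + 4 = 8
8 = (1,1)_7 → 1² + 1² = 1 + 1 = 2
2 = (2)_7 → 2² = 4  — 4 already seen; the sequence cycles without reaching 1.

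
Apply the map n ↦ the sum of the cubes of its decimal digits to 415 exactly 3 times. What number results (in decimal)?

415 → 4³ + 1³ + 5³ = 64 + 1 + 125 = 190
190 → 1³ + 9³ + 0³ = 1 + 729 + 0 = 730
730 → 7³ + 3³ + 0³ = 343 + 27 + 0 = 370

370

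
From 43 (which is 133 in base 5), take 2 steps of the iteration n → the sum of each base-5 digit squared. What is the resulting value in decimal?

43 = (1,3,3)_5 → 1² + 3² + 3² = 19
19 = (3,4)_5 → 3² + 4² = 25

25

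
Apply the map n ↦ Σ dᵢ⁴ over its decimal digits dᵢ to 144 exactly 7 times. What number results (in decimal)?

144 → 1⁴ + 4⁴ + 4⁴ = 513
513 → 5⁴ + 1⁴ + 3⁴ = 707
707 → 7⁴ + 0⁴ + 7⁴ = 4802
4802 → 4⁴ + 8⁴ + 0⁴ + 2⁴ = 4368
4368 → 4⁴ + 3⁴ + 6⁴ + 8⁴ = 5729
5729 → 5⁴ + 7⁴ + 2⁴ + 9⁴ = 9603
9603 → 9⁴ + 6⁴ + 0⁴ + 3⁴ = 7938

7938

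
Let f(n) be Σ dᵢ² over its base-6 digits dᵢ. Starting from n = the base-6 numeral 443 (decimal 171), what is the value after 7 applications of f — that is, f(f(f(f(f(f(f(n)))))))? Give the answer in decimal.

17

171 = (4,4,3)_6 → 4² + 4² + 3² = 16 + 16 + 9 = 41
41 = (1,0,5)_6 → 1² + 0² + 5² = 1 + 0 + 25 = 26
26 = (4,2)_6 → 4² + 2² = 16 + 4 = 20
20 = (3,2)_6 → 3² + 2² = 9 + 4 = 13
13 = (2,1)_6 → 2² + 1² = 4 + 1 = 5
5 = (5)_6 → 5² = 25
25 = (4,1)_6 → 4² + 1² = 16 + 1 = 17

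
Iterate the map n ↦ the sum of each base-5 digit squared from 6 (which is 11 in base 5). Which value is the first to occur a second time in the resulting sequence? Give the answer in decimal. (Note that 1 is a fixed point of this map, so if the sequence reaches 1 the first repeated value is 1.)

4

6 = (1,1)_5 → 1² + 1² = 2
2 = (2)_5 → 2² = 4
4 = (4)_5 → 4² = 16
16 = (3,1)_5 → 3² + 1² = 10
10 = (2,0)_5 → 2² + 0² = 4  — 4 already appeared earlier.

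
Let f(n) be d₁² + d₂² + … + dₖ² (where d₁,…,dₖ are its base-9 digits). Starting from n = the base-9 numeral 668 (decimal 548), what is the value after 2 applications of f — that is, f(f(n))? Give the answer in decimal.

38

548 = (6,6,8)_9 → 6² + 6² + 8² = 136
136 = (1,6,1)_9 → 1² + 6² + 1² = 38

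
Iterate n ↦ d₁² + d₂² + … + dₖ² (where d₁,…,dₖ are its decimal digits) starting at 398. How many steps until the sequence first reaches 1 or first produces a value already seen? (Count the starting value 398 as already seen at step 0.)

398 → 154
154 → 42
42 → 20
20 → 4
4 → 16
16 → 37
37 → 58
58 → 89
89 → 145
145 → 42  — 42 repeats.
That took 10 steps.

10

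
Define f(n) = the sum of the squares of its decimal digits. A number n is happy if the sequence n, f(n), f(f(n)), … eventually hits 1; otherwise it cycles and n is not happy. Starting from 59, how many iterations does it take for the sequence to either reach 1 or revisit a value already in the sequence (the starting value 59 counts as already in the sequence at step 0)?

10

59 → 5² + 9² = 106
106 → 1² + 0² + 6² = 37
37 → 3² + 7² = 58
58 → 5² + 8² = 89
89 → 8² + 9² = 145
145 → 1² + 4² + 5² = 42
42 → 4² + 2² = 20
20 → 2² + 0² = 4
4 → 4² = 16
16 → 1² + 6² = 37  — 37 repeats.
That took 10 steps.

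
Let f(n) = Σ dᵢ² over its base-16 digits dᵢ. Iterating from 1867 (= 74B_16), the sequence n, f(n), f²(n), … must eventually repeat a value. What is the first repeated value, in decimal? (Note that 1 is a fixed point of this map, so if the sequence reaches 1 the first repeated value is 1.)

169

1867 = (7,4,11)_16 → 186
186 = (11,10)_16 → 221
221 = (13,13)_16 → 338
338 = (1,5,2)_16 → 30
30 = (1,14)_16 → 197
197 = (12,5)_16 → 169
169 = (10,9)_16 → 181
181 = (11,5)_16 → 146
146 = (9,2)_16 → 85
85 = (5,5)_16 → 50
50 = (3,2)_16 → 13
13 = (13)_16 → 169  — 169 already appeared earlier.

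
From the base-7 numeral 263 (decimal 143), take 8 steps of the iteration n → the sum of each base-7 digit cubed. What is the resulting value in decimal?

143 = (2,6,3)_7 → 251
251 = (5,0,6)_7 → 341
341 = (6,6,5)_7 → 557
557 = (1,4,2,4)_7 → 137
137 = (2,5,4)_7 → 197
197 = (4,0,1)_7 → 65
65 = (1,2,2)_7 → 17
17 = (2,3)_7 → 35

35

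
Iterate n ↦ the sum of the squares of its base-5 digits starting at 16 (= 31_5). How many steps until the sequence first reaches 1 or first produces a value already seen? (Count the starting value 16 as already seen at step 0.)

3

16 = (3,1)_5 → 3² + 1² = 9 + 1 = 10
10 = (2,0)_5 → 2² + 0² = 4 + 0 = 4
4 = (4)_5 → 4² = 16  — 16 repeats.
That took 3 steps.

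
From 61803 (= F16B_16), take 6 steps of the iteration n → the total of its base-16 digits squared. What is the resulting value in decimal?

68

61803 = (15,1,6,11)_16 → 383
383 = (1,7,15)_16 → 275
275 = (1,1,3)_16 → 11
11 = (11)_16 → 121
121 = (7,9)_16 → 130
130 = (8,2)_16 → 68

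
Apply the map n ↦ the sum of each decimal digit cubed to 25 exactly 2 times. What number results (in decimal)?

55

25 → 2³ + 5³ = 133
133 → 1³ + 3³ + 3³ = 55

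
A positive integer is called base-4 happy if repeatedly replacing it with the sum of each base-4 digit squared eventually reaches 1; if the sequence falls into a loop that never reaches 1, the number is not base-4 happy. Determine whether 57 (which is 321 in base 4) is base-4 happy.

base-4 happy

57 = (3,2,1)_4 → 3² + 2² + 1² = 14
14 = (3,2)_4 → 3² + 2² = 13
13 = (3,1)_4 → 3² + 1² = 10
10 = (2,2)_4 → 2² + 2² = 8
8 = (2,0)_4 → 2² + 0² = 4
4 = (1,0)_4 → 1² + 0² = 1  — reached 1.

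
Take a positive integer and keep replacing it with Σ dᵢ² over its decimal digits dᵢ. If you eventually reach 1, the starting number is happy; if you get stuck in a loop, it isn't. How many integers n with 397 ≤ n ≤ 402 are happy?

397: 397 → 139 → 91 → 82 → 68 → 100 → 1  (reaches 1)
398: 398 → 154 → 42 → 20 → 4 → 16 → 37 → 58 → 89 → 145 → 42  (repeats 42)
399: 399 → 171 → 51 → 26 → 40 → 16 → 37 → 58 → 89 → 145 → 42 → 20 → 4 → 16  (repeats 16)
400: 400 → 16 → 37 → 58 → 89 → 145 → 42 → 20 → 4 → 16  (repeats 16)
401: 401 → 17 → 50 → 25 → 29 → 85 → 89 → 145 → 42 → 20 → 4 → 16 → 37 → 58 → 89  (repeats 89)
402: 402 → 20 → 4 → 16 → 37 → 58 → 89 → 145 → 42 → 20  (repeats 20)
happy: 397

1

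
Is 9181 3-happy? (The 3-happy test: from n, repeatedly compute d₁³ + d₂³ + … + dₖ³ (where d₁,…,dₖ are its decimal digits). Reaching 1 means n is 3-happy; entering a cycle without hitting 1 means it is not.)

9181 → 9³ + 1³ + 8³ + 1³ = 729 + 1 + 512 + 1 = 1243
1243 → 1³ + 2³ + 4³ + 3³ = 1 + 8 + 64 + 27 = 100
100 → 1³ + 0³ + 0³ = 1 + 0 + 0 = 1  — reached 1.

3-happy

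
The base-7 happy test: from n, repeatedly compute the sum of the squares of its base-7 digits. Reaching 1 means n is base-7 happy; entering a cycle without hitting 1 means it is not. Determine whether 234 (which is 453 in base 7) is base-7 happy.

not base-7 happy

234 = (4,5,3)_7 → 4² + 5² + 3² = 16 + 25 + 9 = 50
50 = (1,0,1)_7 → 1² + 0² + 1² = 1 + 0 + 1 = 2
2 = (2)_7 → 2² = 4
4 = (4)_7 → 4² = 16
16 = (2,2)_7 → 2² + 2² = 4 + 4 = 8
8 = (1,1)_7 → 1² + 1² = 1 + 1 = 2  — 2 already seen; the sequence cycles without reaching 1.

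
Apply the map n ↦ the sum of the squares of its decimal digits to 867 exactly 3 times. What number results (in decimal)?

145

867 → 8² + 6² + 7² = 64 + 36 + 49 = 149
149 → 1² + 4² + 9² = 1 + 16 + 81 = 98
98 → 9² + 8² = 81 + 64 = 145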